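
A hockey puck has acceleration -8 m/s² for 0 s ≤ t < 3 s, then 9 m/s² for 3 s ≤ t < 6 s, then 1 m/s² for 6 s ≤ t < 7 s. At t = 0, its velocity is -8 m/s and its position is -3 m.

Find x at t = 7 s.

On each constant-a segment, Δv = aΔt and Δx = v₀Δt + ½aΔt²; chain segment to segment.
0–3 s: v starts -8 m/s; Δx = -8·3 + ½·-8·3² = -60 m; v ends -32 m/s.
3–6 s: v starts -32 m/s; Δx = -32·3 + ½·9·3² = -55.5 m; v ends -5 m/s.
6–7 s: v starts -5 m/s; Δx = -5·1 + ½·1·1² = -4.5 m; v ends -4 m/s.
x(7) = -3 + Σ Δx = -123 m.

-123 m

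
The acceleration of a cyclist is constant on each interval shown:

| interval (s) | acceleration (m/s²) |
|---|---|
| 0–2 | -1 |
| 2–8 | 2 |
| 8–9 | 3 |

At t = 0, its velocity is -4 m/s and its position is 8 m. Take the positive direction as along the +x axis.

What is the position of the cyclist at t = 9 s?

5.5 m

On each constant-a segment, Δv = aΔt and Δx = v₀Δt + ½aΔt²; chain segment to segment.
0–2 s: v starts -4 m/s; Δx = -4·2 + ½·-1·2² = -10 m; v ends -6 m/s.
2–8 s: v starts -6 m/s; Δx = -6·6 + ½·2·6² = 0 m; v ends 6 m/s.
8–9 s: v starts 6 m/s; Δx = 6·1 + ½·3·1² = 7.5 m; v ends 9 m/s.
x(9) = 8 + Σ Δx = 5.5 m.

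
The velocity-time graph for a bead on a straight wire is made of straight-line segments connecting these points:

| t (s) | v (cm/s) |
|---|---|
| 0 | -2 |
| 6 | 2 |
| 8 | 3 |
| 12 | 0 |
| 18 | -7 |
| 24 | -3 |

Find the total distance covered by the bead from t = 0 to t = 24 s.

Total distance travelled is ∫|v| dt — sum the magnitudes of each area piece.
0–6 s: v = 0 at t = 3 s; triangle areas 3 + 3 = 6 cm
6–8 s: |½(2 + 3)(2)| = 5 cm
8–12 s: |½(3 + 0)(4)| = 6 cm
12–18 s: |½(0 + -7)(6)| = 21 cm
18–24 s: |½(-7 + -3)(6)| = 30 cm
Total distance = 68 cm

68 cm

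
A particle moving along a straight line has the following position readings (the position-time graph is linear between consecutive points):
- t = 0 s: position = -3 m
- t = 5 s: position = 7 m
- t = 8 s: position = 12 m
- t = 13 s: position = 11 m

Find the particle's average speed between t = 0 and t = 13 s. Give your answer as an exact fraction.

16/13 m/s

Average speed = (total path length)/(elapsed time); on a piecewise-linear x-t graph the path length is Σ|Δx|.
0–5 s: |Δx| = |7 − -3| = 10 m
5–8 s: |Δx| = |12 − 7| = 5 m
8–13 s: |Δx| = |11 − 12| = 1 m
Total path = 16 m; average speed = 16/13 = 16/13 m/s.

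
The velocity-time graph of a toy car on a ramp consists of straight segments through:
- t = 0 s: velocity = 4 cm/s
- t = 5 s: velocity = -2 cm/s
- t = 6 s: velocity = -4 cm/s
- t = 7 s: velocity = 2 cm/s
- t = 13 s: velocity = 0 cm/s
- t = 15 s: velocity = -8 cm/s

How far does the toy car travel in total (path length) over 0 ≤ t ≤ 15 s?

Distance (not displacement) is the total path length: add the absolute areas under v-t.
0–5 s: v = 0 at t = 10/3 s; triangle areas 20/3 + 5/3 = 25/3 cm
5–6 s: |½(-2 + -4)(1)| = 3 cm
6–7 s: v = 0 at t = 20/3 s; triangle areas 4/3 + 1/3 = 5/3 cm
7–13 s: |½(2 + 0)(6)| = 6 cm
13–15 s: |½(0 + -8)(2)| = 8 cm
Total distance = 27 cm

27 cm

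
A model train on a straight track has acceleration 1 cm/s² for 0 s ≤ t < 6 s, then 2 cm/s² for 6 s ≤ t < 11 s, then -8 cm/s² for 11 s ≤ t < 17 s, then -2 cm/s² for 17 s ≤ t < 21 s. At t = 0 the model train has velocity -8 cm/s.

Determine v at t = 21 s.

Δv equals the area under the a-t graph; then v = v₀ + Δv.
0–6 s: 1 × 6 = 6 cm/s
6–11 s: 2 × 5 = 10 cm/s
11–17 s: -8 × 6 = -48 cm/s
17–21 s: -2 × 4 = -8 cm/s
Δv = -40 cm/s, so v(21) = -8 + (-40) = -48 cm/s.

-48 cm/s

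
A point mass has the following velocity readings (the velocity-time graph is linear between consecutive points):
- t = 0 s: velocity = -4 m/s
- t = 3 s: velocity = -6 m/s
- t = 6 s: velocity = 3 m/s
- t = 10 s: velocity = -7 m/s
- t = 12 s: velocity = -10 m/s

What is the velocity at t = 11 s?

-8.5 m/s

On 10–12 s the graph is linear from -7 to -10 m/s: v(11) = -7 + (-10 − -7)·(11 − 10)/(12 − 10) = -8.5 m/s.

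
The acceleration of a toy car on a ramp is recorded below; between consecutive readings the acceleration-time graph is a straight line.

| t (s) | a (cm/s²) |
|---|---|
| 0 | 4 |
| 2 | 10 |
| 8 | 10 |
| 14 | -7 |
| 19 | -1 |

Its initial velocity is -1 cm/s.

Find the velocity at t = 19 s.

62 cm/s

Δv equals the area under the a-t graph; then v = v₀ + Δv.
0–2 s: ½(4 + 10)(2) = 14 cm/s
2–8 s: 10 × 6 = 60 cm/s
8–14 s: ½(10 + -7)(6) = 9 cm/s
14–19 s: ½(-7 + -1)(5) = -20 cm/s
Δv = 63 cm/s, so v(19) = -1 + (63) = 62 cm/s.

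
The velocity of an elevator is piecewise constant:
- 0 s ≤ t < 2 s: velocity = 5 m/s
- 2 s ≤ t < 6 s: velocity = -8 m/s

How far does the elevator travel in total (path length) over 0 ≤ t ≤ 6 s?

Total distance travelled is ∫|v| dt — sum the magnitudes of each area piece.
0–2 s: |5| × 2 = 10 m
2–6 s: |-8| × 4 = 32 m
Total distance = 42 m

42 m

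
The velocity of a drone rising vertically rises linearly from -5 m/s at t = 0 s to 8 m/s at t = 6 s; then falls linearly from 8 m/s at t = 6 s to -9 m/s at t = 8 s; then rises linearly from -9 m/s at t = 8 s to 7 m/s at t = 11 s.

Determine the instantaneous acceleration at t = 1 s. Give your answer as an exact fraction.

Acceleration is the slope of the v-t graph on 0–6 s: (8 − -5)/(6 − 0) = 13/6 m/s².

13/6 m/s²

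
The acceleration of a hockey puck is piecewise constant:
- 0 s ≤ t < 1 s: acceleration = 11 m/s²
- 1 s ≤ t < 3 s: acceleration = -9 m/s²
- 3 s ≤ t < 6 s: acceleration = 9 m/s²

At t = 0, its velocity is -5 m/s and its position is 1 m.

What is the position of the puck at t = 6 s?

On each constant-a segment, Δv = aΔt and Δx = v₀Δt + ½aΔt²; chain segment to segment.
0–1 s: v starts -5 m/s; Δx = -5·1 + ½·11·1² = 0.5 m; v ends 6 m/s.
1–3 s: v starts 6 m/s; Δx = 6·2 + ½·-9·2² = -6 m; v ends -12 m/s.
3–6 s: v starts -12 m/s; Δx = -12·3 + ½·9·3² = 4.5 m; v ends 15 m/s.
x(6) = 1 + Σ Δx = 0 m.

0 m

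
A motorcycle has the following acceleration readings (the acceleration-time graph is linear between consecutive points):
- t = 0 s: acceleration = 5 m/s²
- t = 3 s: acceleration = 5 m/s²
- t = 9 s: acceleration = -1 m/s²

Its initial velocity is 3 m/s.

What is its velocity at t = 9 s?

30 m/s

Δv equals the area under the a-t graph; then v = v₀ + Δv.
0–3 s: 5 × 3 = 15 m/s
3–9 s: ½(5 + -1)(6) = 12 m/s
Δv = 27 m/s, so v(9) = 3 + (27) = 30 m/s.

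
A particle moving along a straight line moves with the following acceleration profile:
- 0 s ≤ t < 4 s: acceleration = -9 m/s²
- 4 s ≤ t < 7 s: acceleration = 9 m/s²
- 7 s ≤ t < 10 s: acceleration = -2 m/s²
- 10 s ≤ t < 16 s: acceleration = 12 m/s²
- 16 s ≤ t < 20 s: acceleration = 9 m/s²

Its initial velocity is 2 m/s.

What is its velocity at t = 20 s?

Δv equals the area under the a-t graph; then v = v₀ + Δv.
0–4 s: -9 × 4 = -36 m/s
4–7 s: 9 × 3 = 27 m/s
7–10 s: -2 × 3 = -6 m/s
10–16 s: 12 × 6 = 72 m/s
16–20 s: 9 × 4 = 36 m/s
Δv = 93 m/s, so v(20) = 2 + (93) = 95 m/s.

95 m/s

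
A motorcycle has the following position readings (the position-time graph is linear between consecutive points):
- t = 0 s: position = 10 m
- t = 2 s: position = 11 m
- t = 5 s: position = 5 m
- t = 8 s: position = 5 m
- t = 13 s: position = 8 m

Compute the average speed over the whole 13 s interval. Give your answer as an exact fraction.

10/13 m/s

Average speed = (total path length)/(elapsed time); on a piecewise-linear x-t graph the path length is Σ|Δx|.
0–2 s: |Δx| = |11 − 10| = 1 m
2–5 s: |Δx| = |5 − 11| = 6 m
5–8 s: |Δx| = |5 − 5| = 0 m
8–13 s: |Δx| = |8 − 5| = 3 m
Total path = 10 m; average speed = 10/13 = 10/13 m/s.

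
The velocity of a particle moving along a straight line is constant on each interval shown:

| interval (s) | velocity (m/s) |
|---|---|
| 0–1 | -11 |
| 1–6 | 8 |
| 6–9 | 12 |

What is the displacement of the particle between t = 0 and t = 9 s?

65 m

Displacement is the signed area under the v-t curve.
0–1 s: -11 × 1 = -11 m
1–6 s: 8 × 5 = 40 m
6–9 s: 12 × 3 = 36 m
Net displacement = 65 m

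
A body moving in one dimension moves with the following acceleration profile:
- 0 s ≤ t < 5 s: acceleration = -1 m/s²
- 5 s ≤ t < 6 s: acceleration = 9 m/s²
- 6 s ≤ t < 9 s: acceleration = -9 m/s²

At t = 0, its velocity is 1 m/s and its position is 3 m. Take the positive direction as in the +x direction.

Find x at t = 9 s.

On each constant-a segment, Δv = aΔt and Δx = v₀Δt + ½aΔt²; chain segment to segment.
0–5 s: v starts 1 m/s; Δx = 1·5 + ½·-1·5² = -7.5 m; v ends -4 m/s.
5–6 s: v starts -4 m/s; Δx = -4·1 + ½·9·1² = 0.5 m; v ends 5 m/s.
6–9 s: v starts 5 m/s; Δx = 5·3 + ½·-9·3² = -25.5 m; v ends -22 m/s.
x(9) = 3 + Σ Δx = -29.5 m.

-29.5 m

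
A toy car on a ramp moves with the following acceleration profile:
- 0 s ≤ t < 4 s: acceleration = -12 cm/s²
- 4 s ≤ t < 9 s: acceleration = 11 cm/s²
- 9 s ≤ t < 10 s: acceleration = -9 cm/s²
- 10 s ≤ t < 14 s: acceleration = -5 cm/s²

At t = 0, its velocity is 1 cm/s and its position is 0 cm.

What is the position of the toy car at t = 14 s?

-230 cm

On each constant-a segment, Δv = aΔt and Δx = v₀Δt + ½aΔt²; chain segment to segment.
0–4 s: v starts 1 cm/s; Δx = 1·4 + ½·-12·4² = -92 cm; v ends -47 cm/s.
4–9 s: v starts -47 cm/s; Δx = -47·5 + ½·11·5² = -97.5 cm; v ends 8 cm/s.
9–10 s: v starts 8 cm/s; Δx = 8·1 + ½·-9·1² = 3.5 cm; v ends -1 cm/s.
10–14 s: v starts -1 cm/s; Δx = -1·4 + ½·-5·4² = -44 cm; v ends -21 cm/s.
x(14) = 0 + Σ Δx = -230 cm.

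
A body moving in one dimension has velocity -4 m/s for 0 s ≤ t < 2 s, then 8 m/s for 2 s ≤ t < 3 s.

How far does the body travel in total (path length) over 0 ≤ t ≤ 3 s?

16 m

Distance (not displacement) is the total path length: add the absolute areas under v-t.
0–2 s: |-4| × 2 = 8 m
2–3 s: |8| × 1 = 8 m
Total distance = 16 m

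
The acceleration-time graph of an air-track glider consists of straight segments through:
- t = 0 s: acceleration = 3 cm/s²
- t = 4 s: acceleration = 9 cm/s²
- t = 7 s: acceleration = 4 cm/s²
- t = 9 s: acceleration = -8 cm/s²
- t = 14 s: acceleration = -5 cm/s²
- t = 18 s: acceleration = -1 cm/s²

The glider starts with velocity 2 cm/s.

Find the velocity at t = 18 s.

Δv equals the area under the a-t graph; then v = v₀ + Δv.
0–4 s: ½(3 + 9)(4) = 24 cm/s
4–7 s: ½(9 + 4)(3) = 19.5 cm/s
7–9 s: ½(4 + -8)(2) = -4 cm/s
9–14 s: ½(-8 + -5)(5) = -32.5 cm/s
14–18 s: ½(-5 + -1)(4) = -12 cm/s
Δv = -5 cm/s, so v(18) = 2 + (-5) = -3 cm/s.

-3 cm/s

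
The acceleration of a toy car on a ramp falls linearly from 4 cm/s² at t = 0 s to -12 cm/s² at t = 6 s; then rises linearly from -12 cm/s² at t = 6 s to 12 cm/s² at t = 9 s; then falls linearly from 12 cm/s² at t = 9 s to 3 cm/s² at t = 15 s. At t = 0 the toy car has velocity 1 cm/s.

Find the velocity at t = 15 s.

Δv equals the area under the a-t graph; then v = v₀ + Δv.
0–6 s: ½(4 + -12)(6) = -24 cm/s
6–9 s: ½(-12 + 12)(3) = 0 cm/s
9–15 s: ½(12 + 3)(6) = 45 cm/s
Δv = 21 cm/s, so v(15) = 1 + (21) = 22 cm/s.

22 cm/s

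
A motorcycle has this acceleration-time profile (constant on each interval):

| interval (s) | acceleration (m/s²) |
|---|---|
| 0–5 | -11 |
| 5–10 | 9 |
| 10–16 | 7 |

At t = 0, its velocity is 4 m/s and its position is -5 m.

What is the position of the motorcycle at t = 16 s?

-175 m

On each constant-a segment, Δv = aΔt and Δx = v₀Δt + ½aΔt²; chain segment to segment.
0–5 s: v starts 4 m/s; Δx = 4·5 + ½·-11·5² = -117.5 m; v ends -51 m/s.
5–10 s: v starts -51 m/s; Δx = -51·5 + ½·9·5² = -142.5 m; v ends -6 m/s.
10–16 s: v starts -6 m/s; Δx = -6·6 + ½·7·6² = 90 m; v ends 36 m/s.
x(16) = -5 + Σ Δx = -175 m.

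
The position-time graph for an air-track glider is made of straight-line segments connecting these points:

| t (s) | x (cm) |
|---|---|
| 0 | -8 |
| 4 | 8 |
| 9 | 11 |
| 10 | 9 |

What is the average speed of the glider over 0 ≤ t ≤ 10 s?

Average speed = (total path length)/(elapsed time); on a piecewise-linear x-t graph the path length is Σ|Δx|.
0–4 s: |Δx| = |8 − -8| = 16 cm
4–9 s: |Δx| = |11 − 8| = 3 cm
9–10 s: |Δx| = |9 − 11| = 2 cm
Total path = 21 cm; average speed = 21/10 = 2.1 cm/s.

2.1 cm/s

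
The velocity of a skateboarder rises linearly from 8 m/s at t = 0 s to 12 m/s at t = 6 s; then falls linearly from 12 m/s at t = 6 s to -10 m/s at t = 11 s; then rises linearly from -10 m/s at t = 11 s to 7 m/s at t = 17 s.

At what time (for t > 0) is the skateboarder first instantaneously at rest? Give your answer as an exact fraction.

t = 96/11 s

v changes sign on 6–11 s (from 12 to -10); the graph is linear there, so v = 0 at t = 6 + (-12)·(11 − 6)/(-10 − 12) = 96/11 s.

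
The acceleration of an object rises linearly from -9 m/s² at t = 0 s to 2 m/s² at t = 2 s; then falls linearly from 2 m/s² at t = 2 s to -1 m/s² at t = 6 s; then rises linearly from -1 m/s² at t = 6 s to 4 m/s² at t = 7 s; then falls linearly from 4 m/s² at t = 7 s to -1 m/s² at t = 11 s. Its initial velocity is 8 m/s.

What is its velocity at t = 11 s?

Δv equals the area under the a-t graph; then v = v₀ + Δv.
0–2 s: ½(-9 + 2)(2) = -7 m/s
2–6 s: ½(2 + -1)(4) = 2 m/s
6–7 s: ½(-1 + 4)(1) = 1.5 m/s
7–11 s: ½(4 + -1)(4) = 6 m/s
Δv = 2.5 m/s, so v(11) = 8 + (2.5) = 10.5 m/s.

10.5 m/s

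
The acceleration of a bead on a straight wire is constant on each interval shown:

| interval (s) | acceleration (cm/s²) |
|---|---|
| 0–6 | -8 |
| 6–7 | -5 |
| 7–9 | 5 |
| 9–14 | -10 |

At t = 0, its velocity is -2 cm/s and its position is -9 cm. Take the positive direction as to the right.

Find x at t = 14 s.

-667.5 cm

On each constant-a segment, Δv = aΔt and Δx = v₀Δt + ½aΔt²; chain segment to segment.
0–6 s: v starts -2 cm/s; Δx = -2·6 + ½·-8·6² = -156 cm; v ends -50 cm/s.
6–7 s: v starts -50 cm/s; Δx = -50·1 + ½·-5·1² = -52.5 cm; v ends -55 cm/s.
7–9 s: v starts -55 cm/s; Δx = -55·2 + ½·5·2² = -100 cm; v ends -45 cm/s.
9–14 s: v starts -45 cm/s; Δx = -45·5 + ½·-10·5² = -350 cm; v ends -95 cm/s.
x(14) = -9 + Σ Δx = -667.5 cm.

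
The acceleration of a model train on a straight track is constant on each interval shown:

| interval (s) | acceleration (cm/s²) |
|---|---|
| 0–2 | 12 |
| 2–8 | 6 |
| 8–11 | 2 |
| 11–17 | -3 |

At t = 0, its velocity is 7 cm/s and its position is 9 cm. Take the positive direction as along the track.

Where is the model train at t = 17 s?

On each constant-a segment, Δv = aΔt and Δx = v₀Δt + ½aΔt²; chain segment to segment.
0–2 s: v starts 7 cm/s; Δx = 7·2 + ½·12·2² = 38 cm; v ends 31 cm/s.
2–8 s: v starts 31 cm/s; Δx = 31·6 + ½·6·6² = 294 cm; v ends 67 cm/s.
8–11 s: v starts 67 cm/s; Δx = 67·3 + ½·2·3² = 210 cm; v ends 73 cm/s.
11–17 s: v starts 73 cm/s; Δx = 73·6 + ½·-3·6² = 384 cm; v ends 55 cm/s.
x(17) = 9 + Σ Δx = 935 cm.

935 cm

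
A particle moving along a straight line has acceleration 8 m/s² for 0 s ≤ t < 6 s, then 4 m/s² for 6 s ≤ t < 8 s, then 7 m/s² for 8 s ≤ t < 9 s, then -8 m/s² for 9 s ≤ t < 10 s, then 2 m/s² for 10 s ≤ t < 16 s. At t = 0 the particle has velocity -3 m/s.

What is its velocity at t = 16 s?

64 m/s

Δv equals the area under the a-t graph; then v = v₀ + Δv.
0–6 s: 8 × 6 = 48 m/s
6–8 s: 4 × 2 = 8 m/s
8–9 s: 7 × 1 = 7 m/s
9–10 s: -8 × 1 = -8 m/s
10–16 s: 2 × 6 = 12 m/s
Δv = 67 m/s, so v(16) = -3 + (67) = 64 m/s.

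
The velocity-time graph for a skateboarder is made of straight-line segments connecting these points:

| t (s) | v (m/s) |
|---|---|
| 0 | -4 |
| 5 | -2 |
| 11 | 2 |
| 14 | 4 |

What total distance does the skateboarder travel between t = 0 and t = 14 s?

30 m

Distance (not displacement) is the total path length: add the absolute areas under v-t.
0–5 s: |½(-4 + -2)(5)| = 15 m
5–11 s: v = 0 at t = 8 s; triangle areas 3 + 3 = 6 m
11–14 s: |½(2 + 4)(3)| = 9 m
Total distance = 30 m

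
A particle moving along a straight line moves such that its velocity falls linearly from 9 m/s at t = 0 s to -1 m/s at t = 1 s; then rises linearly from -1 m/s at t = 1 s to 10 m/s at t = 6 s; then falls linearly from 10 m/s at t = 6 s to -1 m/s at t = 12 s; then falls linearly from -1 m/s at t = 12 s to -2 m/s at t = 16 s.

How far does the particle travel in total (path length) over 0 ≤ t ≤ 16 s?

Distance (not displacement) is the total path length: add the absolute areas under v-t.
0–1 s: v = 0 at t = 0.9 s; triangle areas 4.05 + 0.05 = 4.1 m
1–6 s: v = 0 at t = 16/11 s; triangle areas 5/22 + 250/11 = 505/22 m
6–12 s: v = 0 at t = 126/11 s; triangle areas 300/11 + 3/11 = 303/11 m
12–16 s: |½(-1 + -2)(4)| = 6 m
Total distance = 60.6 m

60.6 m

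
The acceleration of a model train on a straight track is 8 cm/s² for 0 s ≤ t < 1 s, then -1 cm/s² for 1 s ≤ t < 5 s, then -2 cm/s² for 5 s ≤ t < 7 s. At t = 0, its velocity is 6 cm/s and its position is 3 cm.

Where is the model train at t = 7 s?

77 cm

On each constant-a segment, Δv = aΔt and Δx = v₀Δt + ½aΔt²; chain segment to segment.
0–1 s: v starts 6 cm/s; Δx = 6·1 + ½·8·1² = 10 cm; v ends 14 cm/s.
1–5 s: v starts 14 cm/s; Δx = 14·4 + ½·-1·4² = 48 cm; v ends 10 cm/s.
5–7 s: v starts 10 cm/s; Δx = 10·2 + ½·-2·2² = 16 cm; v ends 6 cm/s.
x(7) = 3 + Σ Δx = 77 cm.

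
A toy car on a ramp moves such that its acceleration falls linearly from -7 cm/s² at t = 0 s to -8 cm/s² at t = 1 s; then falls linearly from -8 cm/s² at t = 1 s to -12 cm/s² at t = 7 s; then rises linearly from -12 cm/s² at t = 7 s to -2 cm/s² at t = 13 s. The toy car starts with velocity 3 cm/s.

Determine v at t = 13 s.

Δv equals the area under the a-t graph; then v = v₀ + Δv.
0–1 s: ½(-7 + -8)(1) = -7.5 cm/s
1–7 s: ½(-8 + -12)(6) = -60 cm/s
7–13 s: ½(-12 + -2)(6) = -42 cm/s
Δv = -109.5 cm/s, so v(13) = 3 + (-109.5) = -106.5 cm/s.

-106.5 cm/s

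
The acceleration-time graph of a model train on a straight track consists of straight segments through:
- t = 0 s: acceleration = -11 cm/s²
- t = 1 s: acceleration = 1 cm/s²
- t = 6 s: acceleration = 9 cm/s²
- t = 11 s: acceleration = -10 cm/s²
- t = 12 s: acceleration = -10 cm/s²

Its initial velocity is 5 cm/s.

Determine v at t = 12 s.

12.5 cm/s

Δv equals the area under the a-t graph; then v = v₀ + Δv.
0–1 s: ½(-11 + 1)(1) = -5 cm/s
1–6 s: ½(1 + 9)(5) = 25 cm/s
6–11 s: ½(9 + -10)(5) = -2.5 cm/s
11–12 s: -10 × 1 = -10 cm/s
Δv = 7.5 cm/s, so v(12) = 5 + (7.5) = 12.5 cm/s.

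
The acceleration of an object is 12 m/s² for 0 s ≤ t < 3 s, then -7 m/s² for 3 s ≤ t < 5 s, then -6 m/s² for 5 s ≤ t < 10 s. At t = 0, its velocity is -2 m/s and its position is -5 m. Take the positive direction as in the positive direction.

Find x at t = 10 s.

122 m

On each constant-a segment, Δv = aΔt and Δx = v₀Δt + ½aΔt²; chain segment to segment.
0–3 s: v starts -2 m/s; Δx = -2·3 + ½·12·3² = 48 m; v ends 34 m/s.
3–5 s: v starts 34 m/s; Δx = 34·2 + ½·-7·2² = 54 m; v ends 20 m/s.
5–10 s: v starts 20 m/s; Δx = 20·5 + ½·-6·5² = 25 m; v ends -10 m/s.
x(10) = -5 + Σ Δx = 122 m.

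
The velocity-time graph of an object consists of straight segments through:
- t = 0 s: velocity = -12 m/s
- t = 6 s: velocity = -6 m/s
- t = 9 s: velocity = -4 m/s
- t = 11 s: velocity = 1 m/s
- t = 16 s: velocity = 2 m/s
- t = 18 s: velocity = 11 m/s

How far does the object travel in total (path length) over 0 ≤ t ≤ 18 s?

Total distance travelled is ∫|v| dt — sum the magnitudes of each area piece.
0–6 s: |½(-12 + -6)(6)| = 54 m
6–9 s: |½(-6 + -4)(3)| = 15 m
9–11 s: v = 0 at t = 10.6 s; triangle areas 3.2 + 0.2 = 3.4 m
11–16 s: |½(1 + 2)(5)| = 7.5 m
16–18 s: |½(2 + 11)(2)| = 13 m
Total distance = 92.9 m

92.9 m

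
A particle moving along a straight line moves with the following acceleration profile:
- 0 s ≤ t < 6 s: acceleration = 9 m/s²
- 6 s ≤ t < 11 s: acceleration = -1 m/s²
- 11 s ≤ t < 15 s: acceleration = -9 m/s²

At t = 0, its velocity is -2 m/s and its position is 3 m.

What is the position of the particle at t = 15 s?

516.5 m

On each constant-a segment, Δv = aΔt and Δx = v₀Δt + ½aΔt²; chain segment to segment.
0–6 s: v starts -2 m/s; Δx = -2·6 + ½·9·6² = 150 m; v ends 52 m/s.
6–11 s: v starts 52 m/s; Δx = 52·5 + ½·-1·5² = 247.5 m; v ends 47 m/s.
11–15 s: v starts 47 m/s; Δx = 47·4 + ½·-9·4² = 116 m; v ends 11 m/s.
x(15) = 3 + Σ Δx = 516.5 m.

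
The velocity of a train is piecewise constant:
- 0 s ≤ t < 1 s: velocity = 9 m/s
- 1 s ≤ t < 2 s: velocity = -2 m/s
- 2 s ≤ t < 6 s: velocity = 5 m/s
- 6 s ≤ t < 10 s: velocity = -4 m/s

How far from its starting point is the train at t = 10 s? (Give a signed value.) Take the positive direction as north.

11 m

Net displacement equals the area under the velocity-time graph (areas below the axis count negative).
0–1 s: 9 × 1 = 9 m
1–2 s: -2 × 1 = -2 m
2–6 s: 5 × 4 = 20 m
6–10 s: -4 × 4 = -16 m
Net displacement = 11 m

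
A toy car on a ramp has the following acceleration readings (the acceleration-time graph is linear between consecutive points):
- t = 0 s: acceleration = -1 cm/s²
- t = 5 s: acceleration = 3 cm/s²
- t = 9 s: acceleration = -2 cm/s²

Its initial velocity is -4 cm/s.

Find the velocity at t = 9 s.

3 cm/s

Δv equals the area under the a-t graph; then v = v₀ + Δv.
0–5 s: ½(-1 + 3)(5) = 5 cm/s
5–9 s: ½(3 + -2)(4) = 2 cm/s
Δv = 7 cm/s, so v(9) = -4 + (7) = 3 cm/s.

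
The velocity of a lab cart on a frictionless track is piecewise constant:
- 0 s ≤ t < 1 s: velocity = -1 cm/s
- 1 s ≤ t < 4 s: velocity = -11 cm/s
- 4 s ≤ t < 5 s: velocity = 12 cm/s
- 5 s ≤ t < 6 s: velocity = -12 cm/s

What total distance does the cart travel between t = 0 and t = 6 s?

58 cm

Total distance travelled is ∫|v| dt — sum the magnitudes of each area piece.
0–1 s: |-1| × 1 = 1 cm
1–4 s: |-11| × 3 = 33 cm
4–5 s: |12| × 1 = 12 cm
5–6 s: |-12| × 1 = 12 cm
Total distance = 58 cm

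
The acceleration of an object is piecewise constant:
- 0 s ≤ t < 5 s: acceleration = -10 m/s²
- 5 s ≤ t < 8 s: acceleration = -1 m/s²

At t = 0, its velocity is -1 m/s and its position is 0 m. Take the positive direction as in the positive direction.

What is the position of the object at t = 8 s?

On each constant-a segment, Δv = aΔt and Δx = v₀Δt + ½aΔt²; chain segment to segment.
0–5 s: v starts -1 m/s; Δx = -1·5 + ½·-10·5² = -130 m; v ends -51 m/s.
5–8 s: v starts -51 m/s; Δx = -51·3 + ½·-1·3² = -157.5 m; v ends -54 m/s.
x(8) = 0 + Σ Δx = -287.5 m.

-287.5 m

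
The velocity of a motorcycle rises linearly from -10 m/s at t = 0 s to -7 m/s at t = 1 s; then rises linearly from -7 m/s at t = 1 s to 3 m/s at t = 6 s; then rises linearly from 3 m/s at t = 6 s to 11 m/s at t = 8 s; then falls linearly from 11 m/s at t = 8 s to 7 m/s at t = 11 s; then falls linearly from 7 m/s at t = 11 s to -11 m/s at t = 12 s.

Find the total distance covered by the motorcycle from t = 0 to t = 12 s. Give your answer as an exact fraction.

Total distance travelled is ∫|v| dt — sum the magnitudes of each area piece.
0–1 s: |½(-10 + -7)(1)| = 8.5 m
1–6 s: v = 0 at t = 4.5 s; triangle areas 12.25 + 2.25 = 14.5 m
6–8 s: |½(3 + 11)(2)| = 14 m
8–11 s: |½(11 + 7)(3)| = 27 m
11–12 s: v = 0 at t = 205/18 s; triangle areas 49/36 + 121/36 = 85/18 m
Total distance = 1237/18 m

1237/18 m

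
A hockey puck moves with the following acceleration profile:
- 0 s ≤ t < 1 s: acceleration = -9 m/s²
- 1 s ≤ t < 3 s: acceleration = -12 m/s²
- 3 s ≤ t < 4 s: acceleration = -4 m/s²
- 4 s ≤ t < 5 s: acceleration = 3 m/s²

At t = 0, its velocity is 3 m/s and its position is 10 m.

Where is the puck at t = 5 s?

On each constant-a segment, Δv = aΔt and Δx = v₀Δt + ½aΔt²; chain segment to segment.
0–1 s: v starts 3 m/s; Δx = 3·1 + ½·-9·1² = -1.5 m; v ends -6 m/s.
1–3 s: v starts -6 m/s; Δx = -6·2 + ½·-12·2² = -36 m; v ends -30 m/s.
3–4 s: v starts -30 m/s; Δx = -30·1 + ½·-4·1² = -32 m; v ends -34 m/s.
4–5 s: v starts -34 m/s; Δx = -34·1 + ½·3·1² = -32.5 m; v ends -31 m/s.
x(5) = 10 + Σ Δx = -92 m.

-92 m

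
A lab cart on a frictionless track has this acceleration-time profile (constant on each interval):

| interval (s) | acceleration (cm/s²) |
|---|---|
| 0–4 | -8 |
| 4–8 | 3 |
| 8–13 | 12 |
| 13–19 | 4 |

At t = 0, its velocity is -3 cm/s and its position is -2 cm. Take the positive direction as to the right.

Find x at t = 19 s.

On each constant-a segment, Δv = aΔt and Δx = v₀Δt + ½aΔt²; chain segment to segment.
0–4 s: v starts -3 cm/s; Δx = -3·4 + ½·-8·4² = -76 cm; v ends -35 cm/s.
4–8 s: v starts -35 cm/s; Δx = -35·4 + ½·3·4² = -116 cm; v ends -23 cm/s.
8–13 s: v starts -23 cm/s; Δx = -23·5 + ½·12·5² = 35 cm; v ends 37 cm/s.
13–19 s: v starts 37 cm/s; Δx = 37·6 + ½·4·6² = 294 cm; v ends 61 cm/s.
x(19) = -2 + Σ Δx = 135 cm.

135 cm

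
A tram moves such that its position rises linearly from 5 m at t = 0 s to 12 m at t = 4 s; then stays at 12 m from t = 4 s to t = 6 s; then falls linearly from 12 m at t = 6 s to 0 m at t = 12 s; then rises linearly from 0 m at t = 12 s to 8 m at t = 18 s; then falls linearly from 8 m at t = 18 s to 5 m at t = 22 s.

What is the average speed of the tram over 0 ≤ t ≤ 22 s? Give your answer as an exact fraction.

15/11 m/s

Average speed = (total path length)/(elapsed time); on a piecewise-linear x-t graph the path length is Σ|Δx|.
0–4 s: |Δx| = |12 − 5| = 7 m
4–6 s: |Δx| = |12 − 12| = 0 m
6–12 s: |Δx| = |0 − 12| = 12 m
12–18 s: |Δx| = |8 − 0| = 8 m
18–22 s: |Δx| = |5 − 8| = 3 m
Total path = 30 m; average speed = 30/22 = 15/11 m/s.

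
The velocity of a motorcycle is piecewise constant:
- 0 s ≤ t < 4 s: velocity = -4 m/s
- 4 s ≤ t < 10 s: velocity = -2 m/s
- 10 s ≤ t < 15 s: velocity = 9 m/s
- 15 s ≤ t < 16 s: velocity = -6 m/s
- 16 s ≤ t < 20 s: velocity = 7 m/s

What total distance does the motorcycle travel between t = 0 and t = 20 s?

107 m

Distance (not displacement) is the total path length: add the absolute areas under v-t.
0–4 s: |-4| × 4 = 16 m
4–10 s: |-2| × 6 = 12 m
10–15 s: |9| × 5 = 45 m
15–16 s: |-6| × 1 = 6 m
16–20 s: |7| × 4 = 28 m
Total distance = 107 m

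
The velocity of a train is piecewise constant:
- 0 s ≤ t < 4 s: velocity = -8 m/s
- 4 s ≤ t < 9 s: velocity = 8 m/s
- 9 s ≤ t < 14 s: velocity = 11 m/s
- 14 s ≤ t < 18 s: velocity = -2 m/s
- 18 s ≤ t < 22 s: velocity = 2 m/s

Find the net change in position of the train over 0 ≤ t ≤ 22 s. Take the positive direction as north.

63 m

Net displacement equals the area under the velocity-time graph (areas below the axis count negative).
0–4 s: -8 × 4 = -32 m
4–9 s: 8 × 5 = 40 m
9–14 s: 11 × 5 = 55 m
14–18 s: -2 × 4 = -8 m
18–22 s: 2 × 4 = 8 m
Net displacement = 63 m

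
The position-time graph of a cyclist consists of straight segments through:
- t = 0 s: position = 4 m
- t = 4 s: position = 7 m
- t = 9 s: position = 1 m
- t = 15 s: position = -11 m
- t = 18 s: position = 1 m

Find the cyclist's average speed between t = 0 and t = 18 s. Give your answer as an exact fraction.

Average speed = (total path length)/(elapsed time); on a piecewise-linear x-t graph the path length is Σ|Δx|.
0–4 s: |Δx| = |7 − 4| = 3 m
4–9 s: |Δx| = |1 − 7| = 6 m
9–15 s: |Δx| = |-11 − 1| = 12 m
15–18 s: |Δx| = |1 − -11| = 12 m
Total path = 33 m; average speed = 33/18 = 11/6 m/s.

11/6 m/s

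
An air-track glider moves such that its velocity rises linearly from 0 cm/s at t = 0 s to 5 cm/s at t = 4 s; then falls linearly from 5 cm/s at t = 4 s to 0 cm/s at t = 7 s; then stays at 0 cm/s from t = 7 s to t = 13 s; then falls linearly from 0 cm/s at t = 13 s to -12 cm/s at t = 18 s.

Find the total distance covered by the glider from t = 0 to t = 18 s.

47.5 cm

Total distance travelled is ∫|v| dt — sum the magnitudes of each area piece.
0–4 s: |½(0 + 5)(4)| = 10 cm
4–7 s: |½(5 + 0)(3)| = 7.5 cm
7–13 s: |0| × 6 = 0 cm
13–18 s: |½(0 + -12)(5)| = 30 cm
Total distance = 47.5 cm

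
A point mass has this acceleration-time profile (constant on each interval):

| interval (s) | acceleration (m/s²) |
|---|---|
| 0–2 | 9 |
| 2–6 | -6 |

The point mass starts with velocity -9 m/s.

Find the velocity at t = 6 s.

Δv equals the area under the a-t graph; then v = v₀ + Δv.
0–2 s: 9 × 2 = 18 m/s
2–6 s: -6 × 4 = -24 m/s
Δv = -6 m/s, so v(6) = -9 + (-6) = -15 m/s.

-15 m/s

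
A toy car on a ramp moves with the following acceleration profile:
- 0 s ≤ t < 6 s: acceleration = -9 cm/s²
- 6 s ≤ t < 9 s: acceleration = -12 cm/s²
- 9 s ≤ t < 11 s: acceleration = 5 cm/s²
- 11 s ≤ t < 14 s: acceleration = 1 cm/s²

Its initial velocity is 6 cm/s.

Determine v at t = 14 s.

Δv equals the area under the a-t graph; then v = v₀ + Δv.
0–6 s: -9 × 6 = -54 cm/s
6–9 s: -12 × 3 = -36 cm/s
9–11 s: 5 × 2 = 10 cm/s
11–14 s: 1 × 3 = 3 cm/s
Δv = -77 cm/s, so v(14) = 6 + (-77) = -71 cm/s.

-71 cm/s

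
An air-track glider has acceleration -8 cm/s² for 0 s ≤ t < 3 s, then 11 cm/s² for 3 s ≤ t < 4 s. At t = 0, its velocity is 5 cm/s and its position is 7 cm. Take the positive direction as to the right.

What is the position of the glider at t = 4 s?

-27.5 cm

On each constant-a segment, Δv = aΔt and Δx = v₀Δt + ½aΔt²; chain segment to segment.
0–3 s: v starts 5 cm/s; Δx = 5·3 + ½·-8·3² = -21 cm; v ends -19 cm/s.
3–4 s: v starts -19 cm/s; Δx = -19·1 + ½·11·1² = -13.5 cm; v ends -8 cm/s.
x(4) = 7 + Σ Δx = -27.5 cm.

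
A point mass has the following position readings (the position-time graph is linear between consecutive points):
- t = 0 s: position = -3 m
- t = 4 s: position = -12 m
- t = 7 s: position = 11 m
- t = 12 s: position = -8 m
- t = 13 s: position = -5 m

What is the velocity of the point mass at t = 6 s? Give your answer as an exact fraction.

23/3 m/s

Velocity is the slope of the x-t graph on 4–7 s: (11 − -12)/(7 − 4) = 23/3 m/s.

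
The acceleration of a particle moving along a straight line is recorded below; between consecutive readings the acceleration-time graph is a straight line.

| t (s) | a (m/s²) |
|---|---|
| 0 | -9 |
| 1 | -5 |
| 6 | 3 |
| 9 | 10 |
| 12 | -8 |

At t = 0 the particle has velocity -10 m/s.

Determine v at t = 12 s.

Δv equals the area under the a-t graph; then v = v₀ + Δv.
0–1 s: ½(-9 + -5)(1) = -7 m/s
1–6 s: ½(-5 + 3)(5) = -5 m/s
6–9 s: ½(3 + 10)(3) = 19.5 m/s
9–12 s: ½(10 + -8)(3) = 3 m/s
Δv = 10.5 m/s, so v(12) = -10 + (10.5) = 0.5 m/s.

0.5 m/s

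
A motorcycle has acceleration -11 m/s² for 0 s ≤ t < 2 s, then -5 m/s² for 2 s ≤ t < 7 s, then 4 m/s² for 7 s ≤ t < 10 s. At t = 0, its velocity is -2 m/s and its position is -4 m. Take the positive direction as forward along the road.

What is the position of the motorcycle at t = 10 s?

On each constant-a segment, Δv = aΔt and Δx = v₀Δt + ½aΔt²; chain segment to segment.
0–2 s: v starts -2 m/s; Δx = -2·2 + ½·-11·2² = -26 m; v ends -24 m/s.
2–7 s: v starts -24 m/s; Δx = -24·5 + ½·-5·5² = -182.5 m; v ends -49 m/s.
7–10 s: v starts -49 m/s; Δx = -49·3 + ½·4·3² = -129 m; v ends -37 m/s.
x(10) = -4 + Σ Δx = -341.5 m.

-341.5 m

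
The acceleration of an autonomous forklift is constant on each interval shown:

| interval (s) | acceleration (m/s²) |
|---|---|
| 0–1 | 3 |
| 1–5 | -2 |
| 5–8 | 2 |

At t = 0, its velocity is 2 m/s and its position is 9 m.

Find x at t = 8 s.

16.5 m

On each constant-a segment, Δv = aΔt and Δx = v₀Δt + ½aΔt²; chain segment to segment.
0–1 s: v starts 2 m/s; Δx = 2·1 + ½·3·1² = 3.5 m; v ends 5 m/s.
1–5 s: v starts 5 m/s; Δx = 5·4 + ½·-2·4² = 4 m; v ends -3 m/s.
5–8 s: v starts -3 m/s; Δx = -3·3 + ½·2·3² = 0 m; v ends 3 m/s.
x(8) = 9 + Σ Δx = 16.5 m.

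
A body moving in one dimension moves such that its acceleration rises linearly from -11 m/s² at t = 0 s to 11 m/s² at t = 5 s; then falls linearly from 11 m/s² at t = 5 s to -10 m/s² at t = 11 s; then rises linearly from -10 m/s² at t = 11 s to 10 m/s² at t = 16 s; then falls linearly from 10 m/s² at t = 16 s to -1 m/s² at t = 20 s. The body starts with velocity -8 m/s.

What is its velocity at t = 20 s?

13 m/s

Δv equals the area under the a-t graph; then v = v₀ + Δv.
0–5 s: ½(-11 + 11)(5) = 0 m/s
5–11 s: ½(11 + -10)(6) = 3 m/s
11–16 s: ½(-10 + 10)(5) = 0 m/s
16–20 s: ½(10 + -1)(4) = 18 m/s
Δv = 21 m/s, so v(20) = -8 + (21) = 13 m/s.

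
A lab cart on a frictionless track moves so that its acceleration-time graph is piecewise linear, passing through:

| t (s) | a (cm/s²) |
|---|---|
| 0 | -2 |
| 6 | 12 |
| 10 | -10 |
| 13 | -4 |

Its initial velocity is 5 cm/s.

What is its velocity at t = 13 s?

18 cm/s

Δv equals the area under the a-t graph; then v = v₀ + Δv.
0–6 s: ½(-2 + 12)(6) = 30 cm/s
6–10 s: ½(12 + -10)(4) = 4 cm/s
10–13 s: ½(-10 + -4)(3) = -21 cm/s
Δv = 13 cm/s, so v(13) = 5 + (13) = 18 cm/s.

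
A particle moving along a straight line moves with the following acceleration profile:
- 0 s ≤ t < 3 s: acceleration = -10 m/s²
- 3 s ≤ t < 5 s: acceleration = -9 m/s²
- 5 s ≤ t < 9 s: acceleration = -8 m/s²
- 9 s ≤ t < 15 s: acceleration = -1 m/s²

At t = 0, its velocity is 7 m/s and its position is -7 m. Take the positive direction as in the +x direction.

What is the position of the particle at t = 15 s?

On each constant-a segment, Δv = aΔt and Δx = v₀Δt + ½aΔt²; chain segment to segment.
0–3 s: v starts 7 m/s; Δx = 7·3 + ½·-10·3² = -24 m; v ends -23 m/s.
3–5 s: v starts -23 m/s; Δx = -23·2 + ½·-9·2² = -64 m; v ends -41 m/s.
5–9 s: v starts -41 m/s; Δx = -41·4 + ½·-8·4² = -228 m; v ends -73 m/s.
9–15 s: v starts -73 m/s; Δx = -73·6 + ½·-1·6² = -456 m; v ends -79 m/s.
x(15) = -7 + Σ Δx = -779 m.

-779 m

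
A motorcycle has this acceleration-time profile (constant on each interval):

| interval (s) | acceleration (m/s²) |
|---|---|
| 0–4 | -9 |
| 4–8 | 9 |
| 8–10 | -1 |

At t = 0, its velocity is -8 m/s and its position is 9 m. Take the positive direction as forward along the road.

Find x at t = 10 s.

On each constant-a segment, Δv = aΔt and Δx = v₀Δt + ½aΔt²; chain segment to segment.
0–4 s: v starts -8 m/s; Δx = -8·4 + ½·-9·4² = -104 m; v ends -44 m/s.
4–8 s: v starts -44 m/s; Δx = -44·4 + ½·9·4² = -104 m; v ends -8 m/s.
8–10 s: v starts -8 m/s; Δx = -8·2 + ½·-1·2² = -18 m; v ends -10 m/s.
x(10) = 9 + Σ Δx = -217 m.

-217 m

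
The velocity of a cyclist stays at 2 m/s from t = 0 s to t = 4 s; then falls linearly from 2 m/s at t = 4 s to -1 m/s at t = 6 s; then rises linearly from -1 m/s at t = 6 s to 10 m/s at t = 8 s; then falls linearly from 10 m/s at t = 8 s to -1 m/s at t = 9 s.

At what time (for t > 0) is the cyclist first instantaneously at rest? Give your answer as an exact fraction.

t = 16/3 s

v changes sign on 4–6 s (from 2 to -1); the graph is linear there, so v = 0 at t = 4 + (-2)·(6 − 4)/(-1 − 2) = 16/3 s.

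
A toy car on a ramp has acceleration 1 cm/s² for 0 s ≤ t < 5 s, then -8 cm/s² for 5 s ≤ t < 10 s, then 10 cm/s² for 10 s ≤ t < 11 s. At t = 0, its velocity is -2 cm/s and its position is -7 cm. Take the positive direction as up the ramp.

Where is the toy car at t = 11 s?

On each constant-a segment, Δv = aΔt and Δx = v₀Δt + ½aΔt²; chain segment to segment.
0–5 s: v starts -2 cm/s; Δx = -2·5 + ½·1·5² = 2.5 cm; v ends 3 cm/s.
5–10 s: v starts 3 cm/s; Δx = 3·5 + ½·-8·5² = -85 cm; v ends -37 cm/s.
10–11 s: v starts -37 cm/s; Δx = -37·1 + ½·10·1² = -32 cm; v ends -27 cm/s.
x(11) = -7 + Σ Δx = -121.5 cm.

-121.5 cm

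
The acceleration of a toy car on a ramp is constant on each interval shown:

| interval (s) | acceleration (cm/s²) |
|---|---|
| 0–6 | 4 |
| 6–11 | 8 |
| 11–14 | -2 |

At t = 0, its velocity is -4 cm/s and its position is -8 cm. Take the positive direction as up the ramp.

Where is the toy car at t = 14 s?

411 cm

On each constant-a segment, Δv = aΔt and Δx = v₀Δt + ½aΔt²; chain segment to segment.
0–6 s: v starts -4 cm/s; Δx = -4·6 + ½·4·6² = 48 cm; v ends 20 cm/s.
6–11 s: v starts 20 cm/s; Δx = 20·5 + ½·8·5² = 200 cm; v ends 60 cm/s.
11–14 s: v starts 60 cm/s; Δx = 60·3 + ½·-2·3² = 171 cm; v ends 54 cm/s.
x(14) = -8 + Σ Δx = 411 cm.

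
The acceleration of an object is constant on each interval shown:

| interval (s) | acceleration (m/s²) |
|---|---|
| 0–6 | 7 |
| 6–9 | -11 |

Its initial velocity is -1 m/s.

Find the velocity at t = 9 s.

8 m/s

Δv equals the area under the a-t graph; then v = v₀ + Δv.
0–6 s: 7 × 6 = 42 m/s
6–9 s: -11 × 3 = -33 m/s
Δv = 9 m/s, so v(9) = -1 + (9) = 8 m/s.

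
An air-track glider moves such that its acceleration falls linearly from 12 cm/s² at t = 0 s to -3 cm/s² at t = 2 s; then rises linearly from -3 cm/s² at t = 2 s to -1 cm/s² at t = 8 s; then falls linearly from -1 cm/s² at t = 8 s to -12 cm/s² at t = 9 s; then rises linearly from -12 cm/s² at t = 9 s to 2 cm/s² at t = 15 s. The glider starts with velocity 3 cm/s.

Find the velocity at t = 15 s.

-36.5 cm/s

Δv equals the area under the a-t graph; then v = v₀ + Δv.
0–2 s: ½(12 + -3)(2) = 9 cm/s
2–8 s: ½(-3 + -1)(6) = -12 cm/s
8–9 s: ½(-1 + -12)(1) = -6.5 cm/s
9–15 s: ½(-12 + 2)(6) = -30 cm/s
Δv = -39.5 cm/s, so v(15) = 3 + (-39.5) = -36.5 cm/s.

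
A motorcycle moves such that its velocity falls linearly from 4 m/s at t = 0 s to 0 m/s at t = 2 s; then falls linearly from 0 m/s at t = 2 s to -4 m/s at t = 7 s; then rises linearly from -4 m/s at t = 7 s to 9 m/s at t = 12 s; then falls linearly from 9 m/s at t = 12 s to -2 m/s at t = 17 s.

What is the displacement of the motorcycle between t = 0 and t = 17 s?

Displacement is the signed area under the v-t curve.
0–2 s: ½(4 + 0)(2) = 4 m
2–7 s: ½(0 + -4)(5) = -10 m
7–12 s: ½(-4 + 9)(5) = 12.5 m
12–17 s: ½(9 + -2)(5) = 17.5 m
Net displacement = 24 m

24 m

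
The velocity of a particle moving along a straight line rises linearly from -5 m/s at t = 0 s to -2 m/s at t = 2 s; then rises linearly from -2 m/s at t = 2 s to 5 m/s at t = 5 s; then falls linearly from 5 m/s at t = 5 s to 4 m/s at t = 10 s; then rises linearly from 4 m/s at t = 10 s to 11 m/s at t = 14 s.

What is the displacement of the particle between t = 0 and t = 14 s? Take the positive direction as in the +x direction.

Net displacement equals the area under the velocity-time graph (areas below the axis count negative).
0–2 s: ½(-5 + -2)(2) = -7 m
2–5 s: ½(-2 + 5)(3) = 4.5 m
5–10 s: ½(5 + 4)(5) = 22.5 m
10–14 s: ½(4 + 11)(4) = 30 m
Net displacement = 50 m

50 m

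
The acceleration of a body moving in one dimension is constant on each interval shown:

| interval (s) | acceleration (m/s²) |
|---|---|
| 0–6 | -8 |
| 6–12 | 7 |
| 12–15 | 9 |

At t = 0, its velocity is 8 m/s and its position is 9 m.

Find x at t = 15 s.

-154.5 m

On each constant-a segment, Δv = aΔt and Δx = v₀Δt + ½aΔt²; chain segment to segment.
0–6 s: v starts 8 m/s; Δx = 8·6 + ½·-8·6² = -96 m; v ends -40 m/s.
6–12 s: v starts -40 m/s; Δx = -40·6 + ½·7·6² = -114 m; v ends 2 m/s.
12–15 s: v starts 2 m/s; Δx = 2·3 + ½·9·3² = 46.5 m; v ends 29 m/s.
x(15) = 9 + Σ Δx = -154.5 m.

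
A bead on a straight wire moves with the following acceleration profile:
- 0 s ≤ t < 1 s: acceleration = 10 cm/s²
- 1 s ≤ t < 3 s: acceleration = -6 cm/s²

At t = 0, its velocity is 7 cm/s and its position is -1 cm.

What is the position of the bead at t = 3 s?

33 cm

On each constant-a segment, Δv = aΔt and Δx = v₀Δt + ½aΔt²; chain segment to segment.
0–1 s: v starts 7 cm/s; Δx = 7·1 + ½·10·1² = 12 cm; v ends 17 cm/s.
1–3 s: v starts 17 cm/s; Δx = 17·2 + ½·-6·2² = 22 cm; v ends 5 cm/s.
x(3) = -1 + Σ Δx = 33 cm.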